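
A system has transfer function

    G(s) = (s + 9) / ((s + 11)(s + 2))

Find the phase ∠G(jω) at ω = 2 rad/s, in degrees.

∠G(j2) ≈ -42.78°

At s = j2: numerator = 9 + j2, denominator = 18 + j26.
∠G = ∠num − ∠den = 12.529° − (55.305°) = -42.78°.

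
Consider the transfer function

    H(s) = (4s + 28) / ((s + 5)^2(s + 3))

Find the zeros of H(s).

Set the numerator to zero: 4s + 28 = 0, i.e. 4·(s + 7) = 0.
So s = -7.

s = -7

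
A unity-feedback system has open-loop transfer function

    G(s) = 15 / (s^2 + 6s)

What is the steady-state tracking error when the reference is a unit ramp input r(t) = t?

e_ss = 0.4000

G(s) has one pole at the origin.
This is a Type 1 system. Kv = lim_{s→0} s·G(s) = 15/6 = 5/2.
e_ss = 1/Kv = 1/(5/2) = 2/5 ≈ 0.4000.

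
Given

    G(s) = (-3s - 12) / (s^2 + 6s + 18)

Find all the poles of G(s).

s = -3 + 3j, -3 - 3j

The poles are the roots of the denominator s^2 + 6s + 18 = 0.
Using the quadratic formula: s = (-6 ± √(-36))/2 = -3 ± 3j.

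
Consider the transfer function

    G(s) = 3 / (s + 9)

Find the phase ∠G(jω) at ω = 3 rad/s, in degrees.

At s = j3: numerator = 3, denominator = 9 + j3.
∠G = ∠num − ∠den = 0° − (18.435°) = -18.43°.

∠G(j3) ≈ -18.43°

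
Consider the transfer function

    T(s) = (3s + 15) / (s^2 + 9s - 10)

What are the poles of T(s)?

s = -10, 1

The poles are the roots of the denominator s^2 + 9s - 10 = 0.
Factoring: (s + 10)(s - 1) = 0, so s = -10 and s = 1.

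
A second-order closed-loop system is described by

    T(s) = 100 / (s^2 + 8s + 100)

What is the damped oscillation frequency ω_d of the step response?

Comparing s^2 + 8s + 100 to s^2 + 2ζωₙs + ωₙ²: ωₙ = 10 rad/s and ζ = 8/(2·10) = 0.4.
ζωₙ = 8/2 = 4, so ω_d = ωₙ√(1−ζ²) = √(ωₙ² − (ζωₙ)²) = √(100 − 4²) = √84 ≈ 9.165 rad/s.

ω_d ≈ 9.165 rad/s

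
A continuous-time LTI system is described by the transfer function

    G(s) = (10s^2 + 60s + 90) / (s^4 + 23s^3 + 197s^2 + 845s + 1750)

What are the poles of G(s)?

s = -3 ± 4j, -7, -10

The poles are the roots of the denominator s^4 + 23s^3 + 197s^2 + 845s + 1750 = 0.
Trying s = -7: the polynomial evaluates to 0, so (s + 7) is a factor.
Dividing out leaves s^3 + 16s^2 + 85s + 250 = 0.
This factors further as (s^2 + 6s + 25)(s + 10) = 0.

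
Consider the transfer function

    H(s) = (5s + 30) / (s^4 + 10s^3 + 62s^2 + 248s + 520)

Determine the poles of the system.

s = -1 + 5j, -1 - 5j, -4 + 2j, -4 - 2j

The poles are the roots of the denominator s^4 + 10s^3 + 62s^2 + 248s + 520 = 0.
No real roots exist; factor into two real quadratics: (s^2 + 2s + 26)(s^2 + 8s + 20) = 0.
Each quadratic gives a conjugate pair via the quadratic formula.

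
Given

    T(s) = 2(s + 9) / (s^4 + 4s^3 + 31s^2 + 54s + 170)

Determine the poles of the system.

The poles are the roots of the denominator s^4 + 4s^3 + 31s^2 + 54s + 170 = 0.
No real roots exist; factor into two real quadratics: (s^2 + 2s + 17)(s^2 + 2s + 10) = 0.
Each quadratic gives a conjugate pair via the quadratic formula.

s = -1 + 4j, -1 - 4j, -1 + 3j, -1 - 3j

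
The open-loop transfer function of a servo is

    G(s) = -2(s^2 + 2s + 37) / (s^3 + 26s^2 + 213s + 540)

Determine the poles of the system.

s = -5, -9, -12

The poles are the roots of the denominator s^3 + 26s^2 + 213s + 540 = 0.
Trying s = -5: the polynomial evaluates to 0, so (s + 5) is a factor.
Dividing out leaves s^2 + 21s + 108 = 0.
Factoring the quadratic: (s + 9)(s + 12) = 0.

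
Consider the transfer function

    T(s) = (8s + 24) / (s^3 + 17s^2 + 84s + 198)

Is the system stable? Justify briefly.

stable

The denominator s^3 + 17s^2 + 84s + 198 factors as (s^2 + 6s + 18)(s + 11), giving poles at s = -3 + 3j, -3 - 3j, -11.
Since all poles lie strictly in the left half-plane, the system is stable.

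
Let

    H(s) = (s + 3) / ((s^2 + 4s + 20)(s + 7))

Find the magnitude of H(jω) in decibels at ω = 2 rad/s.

Substitute s = j2: numerator = 3 + j2, denominator = 96 + j88.
|H(j2)| = |3 + j2| / |96 + j88| = 3.6056 / 130.23 ≈ 0.02769.
In decibels: 20·log₁₀(0.02769) ≈ -31.2 dB.

|H(j2)|_dB ≈ -31.2 dB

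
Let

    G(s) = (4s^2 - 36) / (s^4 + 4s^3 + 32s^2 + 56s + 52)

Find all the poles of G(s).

s = -1 ± j, -1 ± 5j

The poles are the roots of the denominator s^4 + 4s^3 + 32s^2 + 56s + 52 = 0.
No real roots exist; factor into two real quadratics: (s^2 + 2s + 2)(s^2 + 2s + 26) = 0.
Each quadratic gives a conjugate pair via the quadratic formula.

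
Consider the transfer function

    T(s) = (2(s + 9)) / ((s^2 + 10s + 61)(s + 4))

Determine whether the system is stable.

The poles can be read from the denominator factors: s = -5 ± 6j, -4.
Since all poles lie strictly in the left half-plane, the system is stable.

stable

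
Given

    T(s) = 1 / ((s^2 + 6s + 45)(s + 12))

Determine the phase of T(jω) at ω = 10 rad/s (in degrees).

∠T(j10) ≈ -172.3°

At s = j10: numerator = 1, denominator = -1260 + j170.
∠T = ∠num − ∠den = 0° − (172.32°) = -172.3°.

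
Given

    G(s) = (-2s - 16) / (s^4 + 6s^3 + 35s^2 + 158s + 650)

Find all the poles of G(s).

The poles are the roots of the denominator s^4 + 6s^3 + 35s^2 + 158s + 650 = 0.
No real roots exist; factor into two real quadratics: (s^2 + 8s + 25)(s^2 - 2s + 26) = 0.
Each quadratic gives a conjugate pair via the quadratic formula.

s = -4 + 3j, -4 - 3j, 1 + 5j, 1 - 5j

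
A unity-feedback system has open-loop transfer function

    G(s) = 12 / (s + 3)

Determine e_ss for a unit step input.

e_ss = 0.2000

G(s) has no poles at the origin.
This is a Type 0 system. Kp = lim_{s→0} G(s) = 12/3 = 4.
e_ss = 1/(1 + Kp) = 1/(1 + 4) = 1/5 ≈ 0.2000.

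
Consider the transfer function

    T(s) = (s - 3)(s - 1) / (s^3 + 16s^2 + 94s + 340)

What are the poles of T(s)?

s = -3 ± 5j, -10

The poles are the roots of the denominator s^3 + 16s^2 + 94s + 340 = 0.
Trying s = -10: the polynomial evaluates to 0, so (s + 10) is a factor.
Dividing out leaves s^2 + 6s + 34 = 0.
The quadratic formula then gives s = -3 ± 5j.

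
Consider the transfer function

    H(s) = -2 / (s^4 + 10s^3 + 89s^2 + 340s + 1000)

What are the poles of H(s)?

The poles are the roots of the denominator s^4 + 10s^3 + 89s^2 + 340s + 1000 = 0.
No real roots exist; factor into two real quadratics: (s^2 + 4s + 40)(s^2 + 6s + 25) = 0.
Each quadratic gives a conjugate pair via the quadratic formula.

s = -2 ± 6j, -3 ± 4j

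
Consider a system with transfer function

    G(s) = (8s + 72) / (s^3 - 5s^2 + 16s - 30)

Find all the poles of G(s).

The poles are the roots of the denominator s^3 - 5s^2 + 16s - 30 = 0.
Trying s = 3: the polynomial evaluates to 0, so (s - 3) is a factor.
Dividing out leaves s^2 - 2s + 10 = 0.
The quadratic formula then gives s = 1 ± 3j.

s = 1 + 3j, 1 - 3j, 3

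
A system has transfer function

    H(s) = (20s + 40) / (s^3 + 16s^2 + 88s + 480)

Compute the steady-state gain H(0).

H(0) = 1/12 ≈ 0.08333

Set s = 0: H(0) = (40) / (480) = 1/12.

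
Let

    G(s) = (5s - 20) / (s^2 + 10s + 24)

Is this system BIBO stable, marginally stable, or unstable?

The denominator s^2 + 10s + 24 factors as (s + 4)(s + 6), giving poles at s = -4, -6.
Since all poles lie strictly in the left half-plane, the system is stable.

stable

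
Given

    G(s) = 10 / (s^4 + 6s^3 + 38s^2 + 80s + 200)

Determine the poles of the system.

s = -1 ± 3j, -2 ± 4j

The poles are the roots of the denominator s^4 + 6s^3 + 38s^2 + 80s + 200 = 0.
No real roots exist; factor into two real quadratics: (s^2 + 2s + 10)(s^2 + 4s + 20) = 0.
Each quadratic gives a conjugate pair via the quadratic formula.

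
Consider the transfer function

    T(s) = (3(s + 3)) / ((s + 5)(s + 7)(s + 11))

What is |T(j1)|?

Substitute s = j1: numerator = 9 + j3, denominator = 362 + j166.
|T(j1)| = |9 + j3| / |362 + j166| = 9.4868 / 398.25 ≈ 0.02382.

|T(j1)| ≈ 0.02382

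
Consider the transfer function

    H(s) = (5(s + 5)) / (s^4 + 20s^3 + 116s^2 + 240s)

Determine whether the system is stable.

The denominator s^4 + 20s^3 + 116s^2 + 240s factors as s(s + 12)(s^2 + 8s + 20), giving poles at s = 0, -12, -4 ± 2j.
Since the simple pole(s) at s = 0 lie on the jω-axis with none in the right half-plane, the system is marginally stable.

marginally stable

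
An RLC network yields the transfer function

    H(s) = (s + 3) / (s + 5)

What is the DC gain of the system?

H(0) = 3/5 ≈ 0.6000

Set s = 0: H(0) = (3) / (5) = 3/5.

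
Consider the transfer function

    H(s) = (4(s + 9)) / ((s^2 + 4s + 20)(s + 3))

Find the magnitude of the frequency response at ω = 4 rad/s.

Substitute s = j4: numerator = 36 + j16, denominator = -52 + j64.
|H(j4)| = |36 + j16| / |-52 + j64| = 39.395 / 82.462 ≈ 0.4777.

|H(j4)| ≈ 0.4777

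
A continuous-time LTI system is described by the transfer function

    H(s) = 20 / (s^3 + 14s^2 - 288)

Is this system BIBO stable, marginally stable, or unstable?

unstable

The denominator s^3 + 14s^2 - 288 factors as (s + 12)(s + 6)(s - 4), giving poles at s = -12, -6, 4.
Since the pole(s) at s = 4 lie in the right half-plane, the system is unstable.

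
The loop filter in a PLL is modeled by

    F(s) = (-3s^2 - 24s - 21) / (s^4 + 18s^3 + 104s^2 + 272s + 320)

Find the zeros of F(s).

Set the numerator to zero: -3s^2 - 24s - 21 = 0, i.e. -3·(s^2 + 8s + 7) = 0.
Factoring: (s + 1)(s + 7) = 0.

s = -1, -7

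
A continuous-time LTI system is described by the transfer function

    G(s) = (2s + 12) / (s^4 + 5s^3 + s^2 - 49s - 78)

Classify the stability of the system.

The denominator s^4 + 5s^3 + s^2 - 49s - 78 factors as (s - 3)(s^2 + 6s + 13)(s + 2), giving poles at s = 3, -3 + 2j, -3 - 2j, -2.
Since the pole(s) at s = 3 lie in the right half-plane, the system is unstable.

unstable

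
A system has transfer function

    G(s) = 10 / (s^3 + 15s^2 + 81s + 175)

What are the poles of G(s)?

The poles are the roots of the denominator s^3 + 15s^2 + 81s + 175 = 0.
Trying s = -7: the polynomial evaluates to 0, so (s + 7) is a factor.
Dividing out leaves s^2 + 8s + 25 = 0.
The quadratic formula then gives s = -4 ± 3j.

s = -4 + 3j, -4 - 3j, -7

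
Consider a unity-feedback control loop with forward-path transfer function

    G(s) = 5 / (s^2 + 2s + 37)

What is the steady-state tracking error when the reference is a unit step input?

G(s) has no poles at the origin.
This is a Type 0 system. Kp = lim_{s→0} G(s) = 5/37.
e_ss = 1/(1 + Kp) = 1/(1 + 5/37) = 37/42 ≈ 0.8810.

e_ss = 0.8810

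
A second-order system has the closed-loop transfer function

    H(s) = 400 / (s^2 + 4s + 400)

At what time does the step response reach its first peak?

Comparing s^2 + 4s + 400 to s^2 + 2ζωₙs + ωₙ²: ωₙ = 20 rad/s and ζ = 4/(2·20) = 0.1.
ζωₙ = 4/2 = 2, so ω_d = ωₙ√(1−ζ²) = √(ωₙ² − (ζωₙ)²) = √(400 − 2²) = √396 ≈ 19.90 rad/s.
t_p = π/ω_d = π/19.90 ≈ 0.1579 s.

t_p ≈ 0.1579 s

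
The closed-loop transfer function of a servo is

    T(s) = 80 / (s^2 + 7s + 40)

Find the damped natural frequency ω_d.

ω_d ≈ 5.268 rad/s

Comparing s^2 + 7s + 40 to s^2 + 2ζωₙs + ωₙ²: ωₙ = √40 ≈ 6.325 rad/s and ζ = 7/(2·√40) ≈ 0.5534.
ζωₙ = 7/2 = 3.5, so ω_d = ωₙ√(1−ζ²) = √(ωₙ² − (ζωₙ)²) = √(40 − 3.5²) = √27.75 ≈ 5.268 rad/s.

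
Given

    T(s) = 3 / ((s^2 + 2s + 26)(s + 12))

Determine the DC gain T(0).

T(0) = 1/104 ≈ 0.009615

At s = 0 each factor (s + a) contributes a and each (s^2 + bs + c) contributes c.
T(0) = 3·1 / ((26) · (12)) = 3/312 = 1/104.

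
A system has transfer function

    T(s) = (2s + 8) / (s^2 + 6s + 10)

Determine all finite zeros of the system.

s = -4

Set the numerator to zero: 2s + 8 = 0, i.e. 2·(s + 4) = 0.
So s = -4.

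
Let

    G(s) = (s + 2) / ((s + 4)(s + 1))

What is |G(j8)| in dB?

Substitute s = j8: numerator = 2 + j8, denominator = -60 + j40.
|G(j8)| = |2 + j8| / |-60 + j40| = 8.2462 / 72.111 ≈ 0.1144.
In decibels: 20·log₁₀(0.1144) ≈ -18.8 dB.

|G(j8)|_dB ≈ -18.8 dB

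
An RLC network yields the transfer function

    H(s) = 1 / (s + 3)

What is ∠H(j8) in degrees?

∠H(j8) ≈ -69.44°

At s = j8: numerator = 1, denominator = 3 + j8.
∠H = ∠num − ∠den = 0° − (69.444°) = -69.44°.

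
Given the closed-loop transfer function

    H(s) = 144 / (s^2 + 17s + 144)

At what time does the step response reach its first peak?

Comparing s^2 + 17s + 144 to s^2 + 2ζωₙs + ωₙ²: ωₙ = 12 rad/s and ζ = 17/(2·12) ≈ 0.7083.
ζωₙ = 17/2 = 8.5, so ω_d = ωₙ√(1−ζ²) = √(ωₙ² − (ζωₙ)²) = √(144 − 8.5²) = √71.75 ≈ 8.471 rad/s.
t_p = π/ω_d = π/8.471 ≈ 0.3709 s.

t_p ≈ 0.3709 s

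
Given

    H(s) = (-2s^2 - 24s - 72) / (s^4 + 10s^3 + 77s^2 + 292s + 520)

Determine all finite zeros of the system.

Set the numerator to zero: -2s^2 - 24s - 72 = 0, i.e. -2·(s^2 + 12s + 36) = 0.
Factoring: (s + 6)^2 = 0.

s = -6, -6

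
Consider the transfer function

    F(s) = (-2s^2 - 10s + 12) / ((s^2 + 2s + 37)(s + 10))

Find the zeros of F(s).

Set the numerator to zero: -2s^2 - 10s + 12 = 0, i.e. -2·(s^2 + 5s - 6) = 0.
Factoring: (s - 1)(s + 6) = 0.

s = 1, -6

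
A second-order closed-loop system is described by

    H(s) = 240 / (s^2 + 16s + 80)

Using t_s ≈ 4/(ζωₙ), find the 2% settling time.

t_s ≈ 0.5000 s

Comparing s^2 + 16s + 80 to s^2 + 2ζωₙs + ωₙ²: ωₙ = √80 ≈ 8.944 rad/s and ζ = 16/(2·√80) ≈ 0.8944.
ζωₙ = 16/2 = 8, so t_s ≈ 4/(ζωₙ) = 4/8 = 0.5000 s.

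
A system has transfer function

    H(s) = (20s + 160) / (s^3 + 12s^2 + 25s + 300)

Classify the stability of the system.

The denominator s^3 + 12s^2 + 25s + 300 factors as (s^2 + 25)(s + 12), giving poles at s = 5j, -5j, -12.
Since the simple pole(s) at s = 5j, -5j lie on the jω-axis with none in the right half-plane, the system is marginally stable.

marginally stable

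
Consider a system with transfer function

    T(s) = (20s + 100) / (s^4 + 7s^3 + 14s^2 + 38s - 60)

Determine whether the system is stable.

unstable

The denominator s^4 + 7s^3 + 14s^2 + 38s - 60 factors as (s^2 + 2s + 10)(s - 1)(s + 6), giving poles at s = -1 ± 3j, 1, -6.
Since the pole(s) at s = 1 lie in the right half-plane, the system is unstable.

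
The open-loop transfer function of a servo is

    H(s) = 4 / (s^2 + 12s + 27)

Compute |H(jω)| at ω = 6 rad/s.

Substitute s = j6: numerator = 4, denominator = -9 + j72.
|H(j6)| = |4| / |-9 + j72| = 4 / 72.560 ≈ 0.05513.

|H(j6)| ≈ 0.05513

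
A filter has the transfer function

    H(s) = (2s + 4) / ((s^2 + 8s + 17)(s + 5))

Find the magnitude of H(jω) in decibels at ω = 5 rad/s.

Substitute s = j5: numerator = 4 + j10, denominator = -240 + j160.
|H(j5)| = |4 + j10| / |-240 + j160| = 10.770 / 288.44 ≈ 0.03734.
In decibels: 20·log₁₀(0.03734) ≈ -28.6 dB.

|H(j5)|_dB ≈ -28.6 dB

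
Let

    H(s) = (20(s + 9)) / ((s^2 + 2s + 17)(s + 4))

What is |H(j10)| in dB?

|H(j10)|_dB ≈ -10.7 dB

Substitute s = j10: numerator = 180 + j200, denominator = -532 - j750.
|H(j10)| = |180 + j200| / |-532 - j750| = 269.07 / 919.52 ≈ 0.2926.
In decibels: 20·log₁₀(0.2926) ≈ -10.7 dB.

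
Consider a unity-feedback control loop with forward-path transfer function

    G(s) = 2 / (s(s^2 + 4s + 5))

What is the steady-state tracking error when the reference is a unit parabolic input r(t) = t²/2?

G(s) has one pole at the origin.
This is a Type 1 system; Ka = lim_{s→0} s^2·G(s) = 0, so the steady-state error for a parabola input is infinite.

e_ss = ∞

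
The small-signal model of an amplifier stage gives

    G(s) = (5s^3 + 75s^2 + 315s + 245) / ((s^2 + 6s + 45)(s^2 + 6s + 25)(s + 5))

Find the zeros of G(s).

Set the numerator to zero: 5s^3 + 75s^2 + 315s + 245 = 0, i.e. 5·(s^3 + 15s^2 + 63s + 49) = 0.
Factoring: (s + 7)^2(s + 1) = 0.

s = -7, -7, -1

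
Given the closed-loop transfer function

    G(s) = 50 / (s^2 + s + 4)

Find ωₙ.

ωₙ = 2 rad/s

Compare the denominator to the standard form s^2 + 2ζωₙs + ωₙ².
ωₙ² = 4, so ωₙ = 2 rad/s.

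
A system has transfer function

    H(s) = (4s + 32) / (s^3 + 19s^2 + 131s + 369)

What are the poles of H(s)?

s = -5 ± 4j, -9

The poles are the roots of the denominator s^3 + 19s^2 + 131s + 369 = 0.
Trying s = -9: the polynomial evaluates to 0, so (s + 9) is a factor.
Dividing out leaves s^2 + 10s + 41 = 0.
The quadratic formula then gives s = -5 ± 4j.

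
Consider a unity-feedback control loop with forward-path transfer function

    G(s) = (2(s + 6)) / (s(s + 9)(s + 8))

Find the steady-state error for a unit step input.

G(s) has one pole at the origin.
This is a Type 1 system; for a step input the steady-state error is zero.

e_ss = 0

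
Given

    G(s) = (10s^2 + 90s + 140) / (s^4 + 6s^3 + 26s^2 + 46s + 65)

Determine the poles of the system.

s = -1 + 2j, -1 - 2j, -2 + 3j, -2 - 3j

The poles are the roots of the denominator s^4 + 6s^3 + 26s^2 + 46s + 65 = 0.
No real roots exist; factor into two real quadratics: (s^2 + 2s + 5)(s^2 + 4s + 13) = 0.
Each quadratic gives a conjugate pair via the quadratic formula.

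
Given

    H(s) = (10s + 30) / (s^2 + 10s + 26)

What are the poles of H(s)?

s = -5 + j, -5 - j

The poles are the roots of the denominator s^2 + 10s + 26 = 0.
Using the quadratic formula: s = (-10 ± √(-4))/2 = -5 ± 1j.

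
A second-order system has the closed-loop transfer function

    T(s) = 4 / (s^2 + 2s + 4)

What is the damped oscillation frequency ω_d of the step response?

Comparing s^2 + 2s + 4 to s^2 + 2ζωₙs + ωₙ²: ωₙ = 2 rad/s and ζ = 2/(2·2) = 0.5.
ζωₙ = 2/2 = 1, so ω_d = ωₙ√(1−ζ²) = √(ωₙ² − (ζωₙ)²) = √(4 − 1²) = √3 ≈ 1.732 rad/s.

ω_d ≈ 1.732 rad/s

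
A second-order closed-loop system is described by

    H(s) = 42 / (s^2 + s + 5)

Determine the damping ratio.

ζ ≈ 0.2236

Compare the denominator to the standard form s^2 + 2ζωₙs + ωₙ².
ωₙ² = 5, so ωₙ = √5 ≈ 2.236 rad/s.
2ζωₙ = 1, so ζ = 1/(2·√5) ≈ 0.2236.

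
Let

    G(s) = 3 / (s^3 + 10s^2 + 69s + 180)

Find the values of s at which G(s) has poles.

The poles are the roots of the denominator s^3 + 10s^2 + 69s + 180 = 0.
Trying s = -4: the polynomial evaluates to 0, so (s + 4) is a factor.
Dividing out leaves s^2 + 6s + 45 = 0.
The quadratic formula then gives s = -3 ± 6j.

s = -4, -3 ± 6j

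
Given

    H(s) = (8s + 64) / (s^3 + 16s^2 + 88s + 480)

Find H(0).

Set s = 0: H(0) = (64) / (480) = 2/15.

H(0) = 2/15 ≈ 0.1333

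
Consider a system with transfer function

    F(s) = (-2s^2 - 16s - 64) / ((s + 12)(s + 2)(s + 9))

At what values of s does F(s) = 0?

s = -4 ± 4j

Set the numerator to zero: -2s^2 - 16s - 64 = 0, i.e. -2·(s^2 + 8s + 32) = 0.
Factoring: (s^2 + 8s + 32) = 0.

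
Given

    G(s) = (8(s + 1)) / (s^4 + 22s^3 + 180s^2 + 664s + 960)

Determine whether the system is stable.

The denominator s^4 + 22s^3 + 180s^2 + 664s + 960 factors as (s^2 + 8s + 20)(s + 6)(s + 8), giving poles at s = -4 ± 2j, -6, -8.
Since all poles lie strictly in the left half-plane, the system is stable.

stable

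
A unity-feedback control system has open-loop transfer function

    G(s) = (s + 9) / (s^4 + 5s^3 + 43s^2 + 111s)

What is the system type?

Type 1

Factor s from the denominator: s^4 + 5s^3 + 43s^2 + 111s = s·(s^3 + 5s^2 + 43s + 111).
There is 1 pole at the origin, so the system is Type 1.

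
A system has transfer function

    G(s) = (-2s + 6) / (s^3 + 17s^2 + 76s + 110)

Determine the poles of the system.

The poles are the roots of the denominator s^3 + 17s^2 + 76s + 110 = 0.
Trying s = -11: the polynomial evaluates to 0, so (s + 11) is a factor.
Dividing out leaves s^2 + 6s + 10 = 0.
The quadratic formula then gives s = -3 ± 1j.

s = -11, -3 ± j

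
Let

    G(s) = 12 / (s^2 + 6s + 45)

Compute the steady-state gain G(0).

G(0) = 4/15 ≈ 0.2667

Set s = 0: G(0) = (12) / (45) = 4/15.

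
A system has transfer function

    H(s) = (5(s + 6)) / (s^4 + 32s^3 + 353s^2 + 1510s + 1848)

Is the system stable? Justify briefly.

stable

The denominator s^4 + 32s^3 + 353s^2 + 1510s + 1848 factors as (s + 12)(s + 7)(s + 11)(s + 2), giving poles at s = -12, -7, -11, -2.
Since all poles lie strictly in the left half-plane, the system is stable.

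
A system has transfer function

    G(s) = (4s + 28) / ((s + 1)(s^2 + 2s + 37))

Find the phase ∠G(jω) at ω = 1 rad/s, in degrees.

∠G(j1) ≈ -40.05°

At s = j1: numerator = 28 + j4, denominator = 34 + j38.
∠G = ∠num − ∠den = 8.1301° − (48.180°) = -40.05°.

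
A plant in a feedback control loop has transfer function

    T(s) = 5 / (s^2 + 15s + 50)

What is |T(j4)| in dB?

Substitute s = j4: numerator = 5, denominator = 34 + j60.
|T(j4)| = |5| / |34 + j60| = 5 / 68.964 ≈ 0.07250.
In decibels: 20·log₁₀(0.07250) ≈ -22.8 dB.

|T(j4)|_dB ≈ -22.8 dB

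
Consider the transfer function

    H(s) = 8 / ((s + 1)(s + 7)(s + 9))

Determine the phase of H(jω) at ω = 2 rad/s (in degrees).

At s = j2: numerator = 8, denominator = -5 + j150.
∠H = ∠num − ∠den = 0° − (91.909°) = -91.91°.

∠H(j2) ≈ -91.91°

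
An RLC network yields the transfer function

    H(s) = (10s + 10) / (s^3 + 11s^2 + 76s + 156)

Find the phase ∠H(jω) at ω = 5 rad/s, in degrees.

∠H(j5) ≈ -36.33°

At s = j5: numerator = 10 + j50, denominator = -119 + j255.
∠H = ∠num − ∠den = 78.690° − (115.02°) = -36.33°.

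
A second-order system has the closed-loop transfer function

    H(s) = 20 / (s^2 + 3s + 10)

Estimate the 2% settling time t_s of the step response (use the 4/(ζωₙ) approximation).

Comparing s^2 + 3s + 10 to s^2 + 2ζωₙs + ωₙ²: ωₙ = √10 ≈ 3.162 rad/s and ζ = 3/(2·√10) ≈ 0.4743.
ζωₙ = 3/2 = 1.5, so t_s ≈ 4/(ζωₙ) = 4/1.5 ≈ 2.667 s.

t_s ≈ 2.667 s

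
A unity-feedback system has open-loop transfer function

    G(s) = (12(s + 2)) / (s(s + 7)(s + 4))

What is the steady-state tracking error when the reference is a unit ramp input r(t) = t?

e_ss = 1.167

G(s) has one pole at the origin.
This is a Type 1 system. Kv = lim_{s→0} s·G(s) = 24/28 = 6/7.
e_ss = 1/Kv = 1/(6/7) = 7/6 ≈ 1.167.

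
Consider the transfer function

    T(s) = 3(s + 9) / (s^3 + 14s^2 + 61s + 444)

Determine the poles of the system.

s = -1 + 6j, -1 - 6j, -12

The poles are the roots of the denominator s^3 + 14s^2 + 61s + 444 = 0.
Trying s = -12: the polynomial evaluates to 0, so (s + 12) is a factor.
Dividing out leaves s^2 + 2s + 37 = 0.
The quadratic formula then gives s = -1 ± 6j.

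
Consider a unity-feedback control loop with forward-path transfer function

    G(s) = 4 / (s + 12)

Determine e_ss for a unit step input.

e_ss = 0.7500

G(s) has no poles at the origin.
This is a Type 0 system. Kp = lim_{s→0} G(s) = 4/12 = 1/3.
e_ss = 1/(1 + Kp) = 1/(1 + 1/3) = 3/4 ≈ 0.7500.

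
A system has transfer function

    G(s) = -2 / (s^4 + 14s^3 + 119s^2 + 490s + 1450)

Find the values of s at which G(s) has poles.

s = -2 ± 5j, -5 ± 5j

The poles are the roots of the denominator s^4 + 14s^3 + 119s^2 + 490s + 1450 = 0.
No real roots exist; factor into two real quadratics: (s^2 + 4s + 29)(s^2 + 10s + 50) = 0.
Each quadratic gives a conjugate pair via the quadratic formula.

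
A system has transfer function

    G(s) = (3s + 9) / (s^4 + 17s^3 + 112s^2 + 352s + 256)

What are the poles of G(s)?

s = -4 ± 4j, -8, -1

The poles are the roots of the denominator s^4 + 17s^3 + 112s^2 + 352s + 256 = 0.
Trying s = -8: the polynomial evaluates to 0, so (s + 8) is a factor.
Dividing out leaves s^3 + 9s^2 + 40s + 32 = 0.
This factors further as (s^2 + 8s + 32)(s + 1) = 0.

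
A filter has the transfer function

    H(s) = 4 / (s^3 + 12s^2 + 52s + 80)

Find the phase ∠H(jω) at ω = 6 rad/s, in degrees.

∠H(j6) ≈ -164.7°

At s = j6: numerator = 4, denominator = -352 + j96.
∠H = ∠num − ∠den = 0° − (164.74°) = -164.7°.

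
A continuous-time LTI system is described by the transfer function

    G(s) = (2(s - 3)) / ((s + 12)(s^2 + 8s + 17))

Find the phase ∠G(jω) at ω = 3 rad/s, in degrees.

At s = j3: numerator = -6 + j6, denominator = 24 + j312.
∠G = ∠num − ∠den = 135° − (85.601°) = 49.40°.

∠G(j3) ≈ 49.40°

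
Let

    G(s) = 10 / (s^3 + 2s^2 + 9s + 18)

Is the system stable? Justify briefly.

The denominator s^3 + 2s^2 + 9s + 18 factors as (s^2 + 9)(s + 2), giving poles at s = 3j, -3j, -2.
Since the simple pole(s) at s = ±3j lie on the jω-axis with none in the right half-plane, the system is marginally stable.

marginally stable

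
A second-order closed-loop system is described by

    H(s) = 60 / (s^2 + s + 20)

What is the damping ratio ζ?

Compare the denominator to the standard form s^2 + 2ζωₙs + ωₙ².
ωₙ² = 20, so ωₙ = √20 ≈ 4.472 rad/s.
2ζωₙ = 1, so ζ = 1/(2·√20) ≈ 0.1118.
With ζ = 0.1118 the response is underdamped.

ζ ≈ 0.1118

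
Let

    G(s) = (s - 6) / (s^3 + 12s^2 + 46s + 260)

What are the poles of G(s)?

The poles are the roots of the denominator s^3 + 12s^2 + 46s + 260 = 0.
Trying s = -10: the polynomial evaluates to 0, so (s + 10) is a factor.
Dividing out leaves s^2 + 2s + 26 = 0.
The quadratic formula then gives s = -1 ± 5j.

s = -1 + 5j, -1 - 5j, -10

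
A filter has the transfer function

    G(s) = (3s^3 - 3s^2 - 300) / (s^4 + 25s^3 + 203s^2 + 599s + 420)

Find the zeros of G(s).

s = 5, -2 + 4j, -2 - 4j

Set the numerator to zero: 3s^3 - 3s^2 - 300 = 0, i.e. 3·(s^3 - s^2 - 100) = 0.
Factoring: (s - 5)(s^2 + 4s + 20) = 0.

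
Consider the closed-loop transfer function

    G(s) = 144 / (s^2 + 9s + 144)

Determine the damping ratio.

Compare the denominator to the standard form s^2 + 2ζωₙs + ωₙ².
ωₙ² = 144, so ωₙ = 12 rad/s.
2ζωₙ = 9, so ζ = 9/(2·12) = 0.375.
With ζ = 0.375 the response is underdamped.

ζ = 0.375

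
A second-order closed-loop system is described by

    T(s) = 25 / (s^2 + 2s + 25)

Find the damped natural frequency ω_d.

ω_d ≈ 4.899 rad/s

Comparing s^2 + 2s + 25 to s^2 + 2ζωₙs + ωₙ²: ωₙ = 5 rad/s and ζ = 2/(2·5) = 0.2.
ζωₙ = 2/2 = 1, so ω_d = ωₙ√(1−ζ²) = √(ωₙ² − (ζωₙ)²) = √(25 − 1²) = √24 ≈ 4.899 rad/s.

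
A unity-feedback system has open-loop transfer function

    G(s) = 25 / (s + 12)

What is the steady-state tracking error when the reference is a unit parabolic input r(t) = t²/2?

e_ss = ∞

G(s) has no poles at the origin.
This is a Type 0 system; Ka = lim_{s→0} s^2·G(s) = 0, so the steady-state error for a parabola input is infinite.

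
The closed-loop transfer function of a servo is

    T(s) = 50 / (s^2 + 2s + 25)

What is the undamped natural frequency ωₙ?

ωₙ = 5 rad/s

Compare the denominator to the standard form s^2 + 2ζωₙs + ωₙ².
ωₙ² = 25, so ωₙ = 5 rad/s.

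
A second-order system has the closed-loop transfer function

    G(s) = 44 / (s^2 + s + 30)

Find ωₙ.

Compare the denominator to the standard form s^2 + 2ζωₙs + ωₙ².
ωₙ² = 30, so ωₙ = √30 ≈ 5.477 rad/s.

ωₙ ≈ 5.477 rad/s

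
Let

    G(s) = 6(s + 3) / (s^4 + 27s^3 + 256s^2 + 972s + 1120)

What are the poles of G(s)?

The poles are the roots of the denominator s^4 + 27s^3 + 256s^2 + 972s + 1120 = 0.
Trying s = -8: the polynomial evaluates to 0, so (s + 8) is a factor.
Dividing out leaves s^3 + 19s^2 + 104s + 140 = 0.
This factors further as (s + 2)(s + 10)(s + 7) = 0.

s = -8, -2, -10, -7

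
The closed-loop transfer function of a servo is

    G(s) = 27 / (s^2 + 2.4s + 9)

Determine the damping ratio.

Compare the denominator to the standard form s^2 + 2ζωₙs + ωₙ².
ωₙ² = 9, so ωₙ = 3 rad/s.
2ζωₙ = 2.4, so ζ = 2.4/(2·3) = 0.4.
With ζ = 0.4 the response is underdamped.

ζ = 0.4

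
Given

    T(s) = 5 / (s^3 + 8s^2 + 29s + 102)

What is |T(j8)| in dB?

Substitute s = j8: numerator = 5, denominator = -410 - j280.
|T(j8)| = |5| / |-410 - j280| = 5 / 496.49 ≈ 0.01007.
In decibels: 20·log₁₀(0.01007) ≈ -39.9 dB.

|T(j8)|_dB ≈ -39.9 dB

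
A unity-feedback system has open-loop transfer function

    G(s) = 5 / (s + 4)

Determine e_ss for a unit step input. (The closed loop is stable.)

G(s) has no poles at the origin.
This is a Type 0 system. Kp = lim_{s→0} G(s) = 5/4.
e_ss = 1/(1 + Kp) = 1/(1 + 5/4) = 4/9 ≈ 0.4444.

e_ss = 0.4444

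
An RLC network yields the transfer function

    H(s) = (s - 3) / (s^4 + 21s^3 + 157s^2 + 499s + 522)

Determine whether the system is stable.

stable

The denominator s^4 + 21s^3 + 157s^2 + 499s + 522 factors as (s + 2)(s^2 + 10s + 29)(s + 9), giving poles at s = -2, -5 ± 2j, -9.
Since all poles lie strictly in the left half-plane, the system is stable.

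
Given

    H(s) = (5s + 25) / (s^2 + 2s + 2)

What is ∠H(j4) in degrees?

At s = j4: numerator = 25 + j20, denominator = -14 + j8.
∠H = ∠num − ∠den = 38.660° − (150.26°) = -111.6°.

∠H(j4) ≈ -111.6°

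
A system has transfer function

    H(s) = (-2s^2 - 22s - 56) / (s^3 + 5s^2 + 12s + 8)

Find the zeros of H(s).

Set the numerator to zero: -2s^2 - 22s - 56 = 0, i.e. -2·(s^2 + 11s + 28) = 0.
Factoring: (s + 7)(s + 4) = 0.

s = -7, -4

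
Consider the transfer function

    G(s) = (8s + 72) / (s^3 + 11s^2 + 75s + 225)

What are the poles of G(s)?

s = -3 ± 6j, -5

The poles are the roots of the denominator s^3 + 11s^2 + 75s + 225 = 0.
Trying s = -5: the polynomial evaluates to 0, so (s + 5) is a factor.
Dividing out leaves s^2 + 6s + 45 = 0.
The quadratic formula then gives s = -3 ± 6j.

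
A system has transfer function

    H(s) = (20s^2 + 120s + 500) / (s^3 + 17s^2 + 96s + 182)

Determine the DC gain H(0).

H(0) = 250/91 ≈ 2.747

Set s = 0: H(0) = (500) / (182) = 250/91.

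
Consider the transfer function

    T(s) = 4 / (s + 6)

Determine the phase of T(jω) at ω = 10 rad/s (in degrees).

At s = j10: numerator = 4, denominator = 6 + j10.
∠T = ∠num − ∠den = 0° − (59.036°) = -59.04°.

∠T(j10) ≈ -59.04°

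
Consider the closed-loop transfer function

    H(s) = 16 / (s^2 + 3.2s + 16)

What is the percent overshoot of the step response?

%OS ≈ 25.4%

Comparing s^2 + 3.2s + 16 to s^2 + 2ζωₙs + ωₙ²: ωₙ = 4 rad/s and ζ = 3.2/(2·4) = 0.4.
%OS = 100·exp(−πζ/√(1−ζ²)) = 100·exp(−π·0.4/√(1−0.4²)) ≈ 25.4%.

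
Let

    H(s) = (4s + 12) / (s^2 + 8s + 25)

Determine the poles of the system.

s = -4 ± 3j

The poles are the roots of the denominator s^2 + 8s + 25 = 0.
Using the quadratic formula: s = (-8 ± √(-36))/2 = -4 ± 3j.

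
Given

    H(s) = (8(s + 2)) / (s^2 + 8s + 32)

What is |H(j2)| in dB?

|H(j2)|_dB ≈ -3.08 dB

Substitute s = j2: numerator = 16 + j16, denominator = 28 + j16.
|H(j2)| = |16 + j16| / |28 + j16| = 22.627 / 32.249 ≈ 0.7016.
In decibels: 20·log₁₀(0.7016) ≈ -3.08 dB.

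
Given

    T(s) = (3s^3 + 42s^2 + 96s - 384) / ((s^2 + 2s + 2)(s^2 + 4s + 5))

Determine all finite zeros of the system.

Set the numerator to zero: 3s^3 + 42s^2 + 96s - 384 = 0, i.e. 3·(s^3 + 14s^2 + 32s - 128) = 0.
Factoring: (s - 2)(s + 8)^2 = 0.

s = 2, -8, -8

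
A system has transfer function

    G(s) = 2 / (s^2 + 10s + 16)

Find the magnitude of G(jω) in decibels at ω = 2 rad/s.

Substitute s = j2: numerator = 2, denominator = 12 + j20.
|G(j2)| = |2| / |12 + j20| = 2 / 23.324 ≈ 0.08575.
In decibels: 20·log₁₀(0.08575) ≈ -21.3 dB.

|G(j2)|_dB ≈ -21.3 dB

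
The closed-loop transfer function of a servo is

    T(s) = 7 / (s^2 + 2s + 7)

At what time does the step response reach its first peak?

t_p ≈ 1.283 s

Comparing s^2 + 2s + 7 to s^2 + 2ζωₙs + ωₙ²: ωₙ = √7 ≈ 2.646 rad/s and ζ = 2/(2·√7) ≈ 0.3780.
ζωₙ = 2/2 = 1, so ω_d = ωₙ√(1−ζ²) = √(ωₙ² − (ζωₙ)²) = √(7 − 1²) = √6 ≈ 2.449 rad/s.
t_p = π/ω_d = π/2.449 ≈ 1.283 s.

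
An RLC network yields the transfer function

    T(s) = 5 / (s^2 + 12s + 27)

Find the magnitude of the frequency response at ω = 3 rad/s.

|T(j3)| ≈ 0.1242

Substitute s = j3: numerator = 5, denominator = 18 + j36.
|T(j3)| = |5| / |18 + j36| = 5 / 40.249 ≈ 0.1242.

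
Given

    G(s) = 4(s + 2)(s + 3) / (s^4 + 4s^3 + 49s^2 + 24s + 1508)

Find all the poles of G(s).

s = 2 ± 5j, -4 ± 6j

The poles are the roots of the denominator s^4 + 4s^3 + 49s^2 + 24s + 1508 = 0.
No real roots exist; factor into two real quadratics: (s^2 - 4s + 29)(s^2 + 8s + 52) = 0.
Each quadratic gives a conjugate pair via the quadratic formula.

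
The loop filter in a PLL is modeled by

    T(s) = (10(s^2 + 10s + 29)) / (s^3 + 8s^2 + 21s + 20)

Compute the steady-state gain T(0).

T(0) = 29/2 ≈ 14.50

Set s = 0: T(0) = (290) / (20) = 29/2.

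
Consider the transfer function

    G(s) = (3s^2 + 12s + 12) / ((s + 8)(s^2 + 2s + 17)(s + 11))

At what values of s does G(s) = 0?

s = -2, -2

Set the numerator to zero: 3s^2 + 12s + 12 = 0, i.e. 3·(s^2 + 4s + 4) = 0.
Factoring: (s + 2)^2 = 0.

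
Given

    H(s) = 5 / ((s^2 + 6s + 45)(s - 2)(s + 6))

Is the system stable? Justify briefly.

unstable

The poles can be read from the denominator factors: s = -3 ± 6j, 2, -6.
Since the pole(s) at s = 2 lie in the right half-plane, the system is unstable.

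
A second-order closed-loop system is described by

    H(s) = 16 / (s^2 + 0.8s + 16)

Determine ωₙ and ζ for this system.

ωₙ = 4 rad/s, ζ = 0.1

Compare the denominator to the standard form s^2 + 2ζωₙs + ωₙ².
ωₙ² = 16, so ωₙ = 4 rad/s.
2ζωₙ = 0.8, so ζ = 0.8/(2·4) = 0.1.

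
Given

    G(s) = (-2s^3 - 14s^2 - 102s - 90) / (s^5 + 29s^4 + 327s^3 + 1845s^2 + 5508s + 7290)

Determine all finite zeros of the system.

s = -3 + 6j, -3 - 6j, -1

Set the numerator to zero: -2s^3 - 14s^2 - 102s - 90 = 0, i.e. -2·(s^3 + 7s^2 + 51s + 45) = 0.
Factoring: (s^2 + 6s + 45)(s + 1) = 0.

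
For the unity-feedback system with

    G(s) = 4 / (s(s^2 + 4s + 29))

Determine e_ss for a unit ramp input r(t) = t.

G(s) has one pole at the origin.
This is a Type 1 system. Kv = lim_{s→0} s·G(s) = 4/29.
e_ss = 1/Kv = 1/(4/29) = 29/4 ≈ 7.250.

e_ss = 7.250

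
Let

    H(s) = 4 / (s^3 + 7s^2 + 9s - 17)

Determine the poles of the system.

s = -4 + j, -4 - j, 1

The poles are the roots of the denominator s^3 + 7s^2 + 9s - 17 = 0.
Trying s = 1: the polynomial evaluates to 0, so (s - 1) is a factor.
Dividing out leaves s^2 + 8s + 17 = 0.
The quadratic formula then gives s = -4 ± 1j.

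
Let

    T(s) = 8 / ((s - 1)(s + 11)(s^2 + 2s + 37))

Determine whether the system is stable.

unstable

The poles can be read from the denominator factors: s = 1, -11, -1 ± 6j.
Since the pole(s) at s = 1 lie in the right half-plane, the system is unstable.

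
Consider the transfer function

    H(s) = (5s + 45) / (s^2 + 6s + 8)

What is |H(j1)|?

Substitute s = j1: numerator = 45 + j5, denominator = 7 + j6.
|H(j1)| = |45 + j5| / |7 + j6| = 45.277 / 9.2195 ≈ 4.911.

|H(j1)| ≈ 4.911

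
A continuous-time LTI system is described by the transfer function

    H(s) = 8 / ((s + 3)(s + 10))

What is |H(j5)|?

|H(j5)| ≈ 0.1227

Substitute s = j5: numerator = 8, denominator = 5 + j65.
|H(j5)| = |8| / |5 + j65| = 8 / 65.192 ≈ 0.1227.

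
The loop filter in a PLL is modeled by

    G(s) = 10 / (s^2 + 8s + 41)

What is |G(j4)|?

Substitute s = j4: numerator = 10, denominator = 25 + j32.
|G(j4)| = |10| / |25 + j32| = 10 / 40.608 ≈ 0.2463.

|G(j4)| ≈ 0.2463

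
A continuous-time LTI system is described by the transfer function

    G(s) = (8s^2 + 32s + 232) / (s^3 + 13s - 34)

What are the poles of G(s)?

The poles are the roots of the denominator s^3 + 13s - 34 = 0.
Trying s = 2: the polynomial evaluates to 0, so (s - 2) is a factor.
Dividing out leaves s^2 + 2s + 17 = 0.
The quadratic formula then gives s = -1 ± 4j.

s = -1 ± 4j, 2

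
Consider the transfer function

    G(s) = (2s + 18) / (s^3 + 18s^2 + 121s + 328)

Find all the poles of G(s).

s = -5 + 4j, -5 - 4j, -8

The poles are the roots of the denominator s^3 + 18s^2 + 121s + 328 = 0.
Trying s = -8: the polynomial evaluates to 0, so (s + 8) is a factor.
Dividing out leaves s^2 + 10s + 41 = 0.
The quadratic formula then gives s = -5 ± 4j.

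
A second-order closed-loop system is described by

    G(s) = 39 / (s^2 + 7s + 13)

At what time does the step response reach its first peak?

t_p ≈ 3.628 s

Comparing s^2 + 7s + 13 to s^2 + 2ζωₙs + ωₙ²: ωₙ = √13 ≈ 3.606 rad/s and ζ = 7/(2·√13) ≈ 0.9707.
ζωₙ = 7/2 = 3.5, so ω_d = ωₙ√(1−ζ²) = √(ωₙ² − (ζωₙ)²) = √(13 − 3.5²) = √0.75 ≈ 0.8660 rad/s.
t_p = π/ω_d = π/0.8660 ≈ 3.628 s.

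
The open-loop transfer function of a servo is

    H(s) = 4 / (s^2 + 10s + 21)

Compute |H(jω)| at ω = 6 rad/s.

|H(j6)| ≈ 0.06468

Substitute s = j6: numerator = 4, denominator = -15 + j60.
|H(j6)| = |4| / |-15 + j60| = 4 / 61.847 ≈ 0.06468.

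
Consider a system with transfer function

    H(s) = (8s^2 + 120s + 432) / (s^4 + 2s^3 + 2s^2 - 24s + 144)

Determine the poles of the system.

s = 2 + 2j, 2 - 2j, -3 + 3j, -3 - 3j

The poles are the roots of the denominator s^4 + 2s^3 + 2s^2 - 24s + 144 = 0.
No real roots exist; factor into two real quadratics: (s^2 - 4s + 8)(s^2 + 6s + 18) = 0.
Each quadratic gives a conjugate pair via the quadratic formula.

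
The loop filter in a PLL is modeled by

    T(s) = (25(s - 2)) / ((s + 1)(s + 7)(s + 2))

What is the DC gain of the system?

T(0) = -25/7 ≈ -3.571

At s = 0 each factor (s + a) contributes a and each (s^2 + bs + c) contributes c.
T(0) = 25·(-2) / ((1) · (7) · (2)) = -50/14 = -25/7.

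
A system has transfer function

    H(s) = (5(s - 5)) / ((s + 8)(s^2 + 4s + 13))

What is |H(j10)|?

Substitute s = j10: numerator = -25 + j50, denominator = -1096 - j550.
|H(j10)| = |-25 + j50| / |-1096 - j550| = 55.902 / 1226.3 ≈ 0.04559.

|H(j10)| ≈ 0.04559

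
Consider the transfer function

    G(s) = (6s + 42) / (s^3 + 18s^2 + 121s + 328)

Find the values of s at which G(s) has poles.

s = -5 ± 4j, -8

The poles are the roots of the denominator s^3 + 18s^2 + 121s + 328 = 0.
Trying s = -8: the polynomial evaluates to 0, so (s + 8) is a factor.
Dividing out leaves s^2 + 10s + 41 = 0.
The quadratic formula then gives s = -5 ± 4j.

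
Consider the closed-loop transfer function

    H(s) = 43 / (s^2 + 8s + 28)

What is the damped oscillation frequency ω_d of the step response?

Comparing s^2 + 8s + 28 to s^2 + 2ζωₙs + ωₙ²: ωₙ = √28 ≈ 5.292 rad/s and ζ = 8/(2·√28) ≈ 0.7559.
ζωₙ = 8/2 = 4, so ω_d = ωₙ√(1−ζ²) = √(ωₙ² − (ζωₙ)²) = √(28 − 4²) = √12 ≈ 3.464 rad/s.

ω_d ≈ 3.464 rad/s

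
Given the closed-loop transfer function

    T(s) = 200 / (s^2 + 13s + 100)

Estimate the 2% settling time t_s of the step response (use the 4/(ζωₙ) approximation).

Comparing s^2 + 13s + 100 to s^2 + 2ζωₙs + ωₙ²: ωₙ = 10 rad/s and ζ = 13/(2·10) = 0.65.
ζωₙ = 13/2 = 6.5, so t_s ≈ 4/(ζωₙ) = 4/6.5 ≈ 0.6154 s.

t_s ≈ 0.6154 s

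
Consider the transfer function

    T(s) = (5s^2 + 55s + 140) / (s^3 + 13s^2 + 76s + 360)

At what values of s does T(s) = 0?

Set the numerator to zero: 5s^2 + 55s + 140 = 0, i.e. 5·(s^2 + 11s + 28) = 0.
Factoring: (s + 7)(s + 4) = 0.

s = -7, -4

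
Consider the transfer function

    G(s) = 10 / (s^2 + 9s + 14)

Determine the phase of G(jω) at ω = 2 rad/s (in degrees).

At s = j2: numerator = 10, denominator = 10 + j18.
∠G = ∠num − ∠den = 0° − (60.945°) = -60.95°.

∠G(j2) ≈ -60.95°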